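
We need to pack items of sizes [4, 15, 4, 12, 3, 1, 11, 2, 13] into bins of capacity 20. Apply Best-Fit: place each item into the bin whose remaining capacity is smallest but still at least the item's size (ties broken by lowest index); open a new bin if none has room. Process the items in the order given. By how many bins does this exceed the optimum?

Best-Fit: [4,15,1] [4,12,3] [11,2] [13] → 4 bins.
Total size 65; any packing needs at least ⌈65/20⌉ = 4 bins.
So 4 is already optimal.

0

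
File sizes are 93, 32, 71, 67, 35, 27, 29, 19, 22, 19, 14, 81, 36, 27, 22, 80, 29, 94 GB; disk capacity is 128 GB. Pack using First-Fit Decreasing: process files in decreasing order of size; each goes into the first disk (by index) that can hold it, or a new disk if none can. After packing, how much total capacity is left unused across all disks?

Sorted descending: 94, 93, 81, 80, 71, 67, 36, 35, 32, 29, 29, 27, 27, 22, 22, 19, 19, 14.
Put 94 GB in disk 1; 34 GB remain.
Put 93 GB in disk 2; 35 GB remain.
Put 81 GB in disk 3; 47 GB remain.
Put 80 GB in disk 4; 48 GB remain.
Put 71 GB in disk 5; 57 GB remain.
Put 67 GB in disk 6; 61 GB remain.
Put 36 GB in disk 3; 11 GB remain.
Put 35 GB in disk 2; 0 GB remain.
Put 32 GB in disk 1; 2 GB remain.
Put 29 GB in disk 4; 19 GB remain.
Put 29 GB in disk 5; 28 GB remain.
Put 27 GB in disk 5; 1 GB remain.
Put 27 GB in disk 6; 34 GB remain.
Put 22 GB in disk 6; 12 GB remain.
Put 22 GB in disk 7; 106 GB remain.
Put 19 GB in disk 4; 0 GB remain.
Put 19 GB in disk 7; 87 GB remain.
Put 14 GB in disk 7; 73 GB remain.
7 disks × 128 GB = 896 GB; used 797 GB; unused 99 GB.

99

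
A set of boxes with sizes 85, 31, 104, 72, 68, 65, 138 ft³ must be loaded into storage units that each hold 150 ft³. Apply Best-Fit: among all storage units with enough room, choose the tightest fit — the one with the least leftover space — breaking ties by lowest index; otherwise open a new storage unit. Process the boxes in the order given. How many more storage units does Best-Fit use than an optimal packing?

1

Best-Fit: [85,31] [104] [72,68] [65] [138] → 5 storage units.
Total size 563 ft³; any packing needs at least ⌈563/150⌉ = 4 storage units.
An optimal packing achieves that bound: [138] [104,31] [85,65] [72,68] → 4 storage units.
Excess: 5 − 4 = 1.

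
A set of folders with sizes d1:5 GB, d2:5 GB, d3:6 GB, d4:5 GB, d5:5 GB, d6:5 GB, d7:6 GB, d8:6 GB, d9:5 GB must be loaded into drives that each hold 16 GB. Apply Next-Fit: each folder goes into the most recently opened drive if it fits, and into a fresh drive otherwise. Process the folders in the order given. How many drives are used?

4 drives

drive 1: place d1 (5 GB), 11 GB left
drive 1: place d2 (5 GB), 6 GB left
drive 1: place d3 (6 GB), 0 GB left
drive 2: place d4 (5 GB), 11 GB left
drive 2: place d5 (5 GB), 6 GB left
drive 2: place d6 (5 GB), 1 GB left
drive 3: place d7 (6 GB), 10 GB left
drive 3: place d8 (6 GB), 4 GB left
drive 4: place d9 (5 GB), 11 GB left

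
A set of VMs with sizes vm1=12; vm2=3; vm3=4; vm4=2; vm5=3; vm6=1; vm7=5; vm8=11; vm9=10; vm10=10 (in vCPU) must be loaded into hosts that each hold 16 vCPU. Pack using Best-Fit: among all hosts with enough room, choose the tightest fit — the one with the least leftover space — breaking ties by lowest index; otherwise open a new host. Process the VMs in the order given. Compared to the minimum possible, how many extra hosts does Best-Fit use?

1

Best-Fit: [12,3,1] [4,2,3,5] [11] [10] [10] → 5 hosts.
Total size 61 vCPU; any packing needs at least ⌈61/16⌉ = 4 hosts.
An optimal packing achieves that bound: [12,4] [11,5] [10,3,3] [10,2,1] → 4 hosts.
Excess: 5 − 4 = 1.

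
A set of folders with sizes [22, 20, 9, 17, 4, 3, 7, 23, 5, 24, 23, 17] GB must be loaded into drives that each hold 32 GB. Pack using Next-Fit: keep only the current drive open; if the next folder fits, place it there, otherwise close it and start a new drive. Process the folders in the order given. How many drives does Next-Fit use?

7

Put 22 GB in drive 1; 10 GB remain.
Put 20 GB in drive 2; 12 GB remain.
Put 9 GB in drive 2; 3 GB remain.
Put 17 GB in drive 3; 15 GB remain.
Put 4 GB in drive 3; 11 GB remain.
Put 3 GB in drive 3; 8 GB remain.
Put 7 GB in drive 3; 1 GB remain.
Put 23 GB in drive 4; 9 GB remain.
Put 5 GB in drive 4; 4 GB remain.
Put 24 GB in drive 5; 8 GB remain.
Put 23 GB in drive 6; 9 GB remain.
Put 17 GB in drive 7; 15 GB remain.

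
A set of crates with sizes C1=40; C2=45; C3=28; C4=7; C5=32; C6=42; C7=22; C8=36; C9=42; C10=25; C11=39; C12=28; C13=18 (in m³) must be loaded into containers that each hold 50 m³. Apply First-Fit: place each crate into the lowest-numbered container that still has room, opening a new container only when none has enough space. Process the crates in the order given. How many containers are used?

10 containers

C1 (40 m³) → container 1 (remaining 10 m³)
C2 (45 m³) → container 2 (remaining 5 m³)
C3 (28 m³) → container 3 (remaining 22 m³)
C4 (7 m³) → container 1 (remaining 3 m³)
C5 (32 m³) → container 4 (remaining 18 m³)
C6 (42 m³) → container 5 (remaining 8 m³)
C7 (22 m³) → container 3 (remaining 0 m³)
C8 (36 m³) → container 6 (remaining 14 m³)
C9 (42 m³) → container 7 (remaining 8 m³)
C10 (25 m³) → container 8 (remaining 25 m³)
C11 (39 m³) → container 9 (remaining 11 m³)
C12 (28 m³) → container 10 (remaining 22 m³)
C13 (18 m³) → container 4 (remaining 0 m³)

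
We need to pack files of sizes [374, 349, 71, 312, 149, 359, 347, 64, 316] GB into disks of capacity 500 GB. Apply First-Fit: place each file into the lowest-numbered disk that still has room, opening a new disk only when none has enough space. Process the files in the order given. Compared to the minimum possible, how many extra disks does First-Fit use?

0

First-Fit: [374,71] [349,149] [312,64] [359] [347] [316] → 6 disks.
6 files exceed 250 GB (half the capacity), and no two of those can share a disk, so at least 6 disks are needed.
So 6 is already optimal.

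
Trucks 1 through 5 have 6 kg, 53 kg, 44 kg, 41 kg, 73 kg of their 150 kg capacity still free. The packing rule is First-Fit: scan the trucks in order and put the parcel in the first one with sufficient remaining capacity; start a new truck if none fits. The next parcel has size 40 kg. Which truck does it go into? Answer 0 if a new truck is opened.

Trucks with room: truck 2 (53 kg), truck 3 (44 kg), truck 4 (41 kg), truck 5 (73 kg).
The first with room is truck 2.

2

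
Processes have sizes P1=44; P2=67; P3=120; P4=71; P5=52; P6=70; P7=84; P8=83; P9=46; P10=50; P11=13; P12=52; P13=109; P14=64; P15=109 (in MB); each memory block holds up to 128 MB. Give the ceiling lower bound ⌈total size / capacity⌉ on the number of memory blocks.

9 memory blocks

Total size = 44 + 67 + 120 + 71 + 52 + 70 + 84 + 83 + 46 + 50 + 13 + 52 + 109 + 64 + 109 = 1034 MB.
⌈1034 / 128⌉ = 9.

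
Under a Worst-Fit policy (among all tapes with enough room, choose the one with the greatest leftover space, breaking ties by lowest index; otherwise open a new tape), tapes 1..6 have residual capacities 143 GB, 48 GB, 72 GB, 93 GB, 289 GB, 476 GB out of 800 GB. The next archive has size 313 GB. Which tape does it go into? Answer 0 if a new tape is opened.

Tapes with room: tape 6 (476 GB).
Most room is tape 6 with 476 GB free.

6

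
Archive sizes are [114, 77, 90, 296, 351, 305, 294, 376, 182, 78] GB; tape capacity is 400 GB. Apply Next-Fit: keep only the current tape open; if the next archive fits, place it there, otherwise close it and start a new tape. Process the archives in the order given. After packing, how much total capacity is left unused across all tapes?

637

Put 114 GB in tape 1; 286 GB remain.
Put 77 GB in tape 1; 209 GB remain.
Put 90 GB in tape 1; 119 GB remain.
Put 296 GB in tape 2; 104 GB remain.
Put 351 GB in tape 3; 49 GB remain.
Put 305 GB in tape 4; 95 GB remain.
Put 294 GB in tape 5; 106 GB remain.
Put 376 GB in tape 6; 24 GB remain.
Put 182 GB in tape 7; 218 GB remain.
Put 78 GB in tape 7; 140 GB remain.
7 tapes × 400 GB = 2800 GB; used 2163 GB; unused 637 GB.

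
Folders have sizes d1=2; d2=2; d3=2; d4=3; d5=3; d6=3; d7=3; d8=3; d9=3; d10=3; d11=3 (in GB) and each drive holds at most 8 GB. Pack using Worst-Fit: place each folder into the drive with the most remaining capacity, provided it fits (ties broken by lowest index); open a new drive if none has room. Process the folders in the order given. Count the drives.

5 drives

Put d1 (2 GB) in drive 1; 6 GB remain.
Put d2 (2 GB) in drive 1; 4 GB remain.
Put d3 (2 GB) in drive 1; 2 GB remain.
Put d4 (3 GB) in drive 2; 5 GB remain.
Put d5 (3 GB) in drive 2; 2 GB remain.
Put d6 (3 GB) in drive 3; 5 GB remain.
Put d7 (3 GB) in drive 3; 2 GB remain.
Put d8 (3 GB) in drive 4; 5 GB remain.
Put d9 (3 GB) in drive 4; 2 GB remain.
Put d10 (3 GB) in drive 5; 5 GB remain.
Put d11 (3 GB) in drive 5; 2 GB remain.
Final drives: [2,2,2] [3,3] [3,3] [3,3] [3,3].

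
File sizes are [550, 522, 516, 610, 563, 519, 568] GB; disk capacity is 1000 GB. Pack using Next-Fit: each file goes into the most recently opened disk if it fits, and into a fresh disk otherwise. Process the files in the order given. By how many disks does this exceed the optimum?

Next-Fit: [550] [522] [516] [610] [563] [519] [568] → 7 disks.
7 files exceed 500 GB (half the capacity), and no two of those can share a disk, so at least 7 disks are needed.
So 7 is already optimal.

0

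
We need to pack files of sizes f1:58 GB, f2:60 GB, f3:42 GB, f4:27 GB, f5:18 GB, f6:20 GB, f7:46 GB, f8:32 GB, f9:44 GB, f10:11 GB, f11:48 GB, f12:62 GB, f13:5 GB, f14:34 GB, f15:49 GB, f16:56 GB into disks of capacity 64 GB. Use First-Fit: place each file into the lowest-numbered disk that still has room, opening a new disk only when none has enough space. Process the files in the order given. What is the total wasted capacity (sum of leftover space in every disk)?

156

disk 1: place f1 (58 GB), 6 GB left
disk 2: place f2 (60 GB), 4 GB left
disk 3: place f3 (42 GB), 22 GB left
disk 4: place f4 (27 GB), 37 GB left
disk 3: place f5 (18 GB), 4 GB left
disk 4: place f6 (20 GB), 17 GB left
disk 5: place f7 (46 GB), 18 GB left
disk 6: place f8 (32 GB), 32 GB left
disk 7: place f9 (44 GB), 20 GB left
disk 4: place f10 (11 GB), 6 GB left
disk 8: place f11 (48 GB), 16 GB left
disk 9: place f12 (62 GB), 2 GB left
disk 1: place f13 (5 GB), 1 GB left
disk 10: place f14 (34 GB), 30 GB left
disk 11: place f15 (49 GB), 15 GB left
disk 12: place f16 (56 GB), 8 GB left
12 disks × 64 GB = 768 GB; used 612 GB; unused 156 GB.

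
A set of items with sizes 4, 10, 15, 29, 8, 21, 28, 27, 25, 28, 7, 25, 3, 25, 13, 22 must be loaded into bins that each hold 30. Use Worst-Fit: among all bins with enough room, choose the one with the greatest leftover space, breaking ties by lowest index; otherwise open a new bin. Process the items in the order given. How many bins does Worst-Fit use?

11

Put 4 in bin 1; 26 remain.
Put 10 in bin 1; 16 remain.
Put 15 in bin 1; 1 remain.
Put 29 in bin 2; 1 remain.
Put 8 in bin 3; 22 remain.
Put 21 in bin 3; 1 remain.
Put 28 in bin 4; 2 remain.
Put 27 in bin 5; 3 remain.
Put 25 in bin 6; 5 remain.
Put 28 in bin 7; 2 remain.
Put 7 in bin 8; 23 remain.
Put 25 in bin 9; 5 remain.
Put 3 in bin 8; 20 remain.
Put 25 in bin 10; 5 remain.
Put 13 in bin 8; 7 remain.
Put 22 in bin 11; 8 remain.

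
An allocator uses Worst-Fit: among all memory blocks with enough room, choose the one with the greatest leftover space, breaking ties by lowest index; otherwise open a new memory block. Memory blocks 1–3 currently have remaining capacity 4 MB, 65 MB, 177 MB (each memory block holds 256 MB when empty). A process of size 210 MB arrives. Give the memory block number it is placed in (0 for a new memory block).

0

No memory block has ≥ 210 MB free, so a new memory block is opened.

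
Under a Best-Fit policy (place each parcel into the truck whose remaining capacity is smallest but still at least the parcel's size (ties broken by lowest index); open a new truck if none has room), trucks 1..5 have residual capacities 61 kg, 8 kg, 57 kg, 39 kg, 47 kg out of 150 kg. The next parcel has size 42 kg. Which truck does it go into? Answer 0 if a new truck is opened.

Trucks with room: truck 1 (61 kg), truck 3 (57 kg), truck 5 (47 kg).
Tightest fit is truck 5 with 47 kg free.

5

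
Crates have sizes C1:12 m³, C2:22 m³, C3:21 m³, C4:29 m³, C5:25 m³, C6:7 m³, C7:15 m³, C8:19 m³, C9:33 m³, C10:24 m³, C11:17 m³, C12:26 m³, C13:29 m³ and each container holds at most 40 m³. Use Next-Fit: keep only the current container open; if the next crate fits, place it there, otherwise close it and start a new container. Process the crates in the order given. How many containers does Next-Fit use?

10 containers

Put C1 (12 m³) in container 1; 28 m³ remain.
Put C2 (22 m³) in container 1; 6 m³ remain.
Put C3 (21 m³) in container 2; 19 m³ remain.
Put C4 (29 m³) in container 3; 11 m³ remain.
Put C5 (25 m³) in container 4; 15 m³ remain.
Put C6 (7 m³) in container 4; 8 m³ remain.
Put C7 (15 m³) in container 5; 25 m³ remain.
Put C8 (19 m³) in container 5; 6 m³ remain.
Put C9 (33 m³) in container 6; 7 m³ remain.
Put C10 (24 m³) in container 7; 16 m³ remain.
Put C11 (17 m³) in container 8; 23 m³ remain.
Put C12 (26 m³) in container 9; 14 m³ remain.
Put C13 (29 m³) in container 10; 11 m³ remain.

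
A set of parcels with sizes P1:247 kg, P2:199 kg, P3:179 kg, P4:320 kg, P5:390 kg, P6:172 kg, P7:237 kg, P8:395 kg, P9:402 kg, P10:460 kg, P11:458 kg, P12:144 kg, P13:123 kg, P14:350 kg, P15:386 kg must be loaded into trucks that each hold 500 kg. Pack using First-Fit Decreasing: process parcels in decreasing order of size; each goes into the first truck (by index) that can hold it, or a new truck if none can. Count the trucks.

Sorted descending: 460, 458, 402, 395, 390, 386, 350, 320, 247, 237, 199, 179, 172, 144, 123.
Put 460 kg in truck 1; 40 kg remain.
Put 458 kg in truck 2; 42 kg remain.
Put 402 kg in truck 3; 98 kg remain.
Put 395 kg in truck 4; 105 kg remain.
Put 390 kg in truck 5; 110 kg remain.
Put 386 kg in truck 6; 114 kg remain.
Put 350 kg in truck 7; 150 kg remain.
Put 320 kg in truck 8; 180 kg remain.
Put 247 kg in truck 9; 253 kg remain.
Put 237 kg in truck 9; 16 kg remain.
Put 199 kg in truck 10; 301 kg remain.
Put 179 kg in truck 8; 1 kg remain.
Put 172 kg in truck 10; 129 kg remain.
Put 144 kg in truck 7; 6 kg remain.
Put 123 kg in truck 10; 6 kg remain.
Final trucks: [460] [458] [402] [395] [390] [386] [350,144] [320,179] [247,237] [199,172,123].

10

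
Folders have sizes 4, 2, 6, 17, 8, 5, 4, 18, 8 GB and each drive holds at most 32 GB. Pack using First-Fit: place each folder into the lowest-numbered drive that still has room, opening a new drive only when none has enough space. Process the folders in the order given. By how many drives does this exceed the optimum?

First-Fit: [4,2,6,17] [8,5,4,8] [18] → 3 drives.
Total size 72 GB; any packing needs at least ⌈72/32⌉ = 3 drives.
So 3 is already optimal.

0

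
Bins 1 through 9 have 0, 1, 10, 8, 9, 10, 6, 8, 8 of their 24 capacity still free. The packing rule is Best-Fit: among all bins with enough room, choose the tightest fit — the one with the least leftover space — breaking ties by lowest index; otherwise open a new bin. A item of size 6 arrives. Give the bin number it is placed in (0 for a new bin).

Bins with room: bin 3 (10), bin 4 (8), bin 5 (9), bin 6 (10), bin 7 (6), bin 8 (8), bin 9 (8).
Tightest fit is bin 7 with 6 free.

7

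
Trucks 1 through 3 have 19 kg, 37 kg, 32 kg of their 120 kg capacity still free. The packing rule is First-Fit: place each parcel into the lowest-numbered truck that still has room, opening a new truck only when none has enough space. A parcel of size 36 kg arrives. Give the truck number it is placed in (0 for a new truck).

Trucks with room: truck 2 (37 kg).
The first with room is truck 2.

2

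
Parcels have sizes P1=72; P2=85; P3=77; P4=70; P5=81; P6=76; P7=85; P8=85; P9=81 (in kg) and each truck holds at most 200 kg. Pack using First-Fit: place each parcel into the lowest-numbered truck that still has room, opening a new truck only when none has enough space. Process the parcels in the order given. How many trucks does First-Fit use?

Put P1 (72 kg) in truck 1; 128 kg remain.
Put P2 (85 kg) in truck 1; 43 kg remain.
Put P3 (77 kg) in truck 2; 123 kg remain.
Put P4 (70 kg) in truck 2; 53 kg remain.
Put P5 (81 kg) in truck 3; 119 kg remain.
Put P6 (76 kg) in truck 3; 43 kg remain.
Put P7 (85 kg) in truck 4; 115 kg remain.
Put P8 (85 kg) in truck 4; 30 kg remain.
Put P9 (81 kg) in truck 5; 119 kg remain.
Final trucks: [72,85] [77,70] [81,76] [85,85] [81].

5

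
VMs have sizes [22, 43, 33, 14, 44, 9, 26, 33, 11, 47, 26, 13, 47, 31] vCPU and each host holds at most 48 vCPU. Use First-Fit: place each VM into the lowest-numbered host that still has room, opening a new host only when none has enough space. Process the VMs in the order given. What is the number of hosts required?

10 hosts

22 vCPU → host 1 (remaining 26 vCPU)
43 vCPU → host 2 (remaining 5 vCPU)
33 vCPU → host 3 (remaining 15 vCPU)
14 vCPU → host 1 (remaining 12 vCPU)
44 vCPU → host 4 (remaining 4 vCPU)
9 vCPU → host 1 (remaining 3 vCPU)
26 vCPU → host 5 (remaining 22 vCPU)
33 vCPU → host 6 (remaining 15 vCPU)
11 vCPU → host 3 (remaining 4 vCPU)
47 vCPU → host 7 (remaining 1 vCPU)
26 vCPU → host 8 (remaining 22 vCPU)
13 vCPU → host 5 (remaining 9 vCPU)
47 vCPU → host 9 (remaining 1 vCPU)
31 vCPU → host 10 (remaining 17 vCPU)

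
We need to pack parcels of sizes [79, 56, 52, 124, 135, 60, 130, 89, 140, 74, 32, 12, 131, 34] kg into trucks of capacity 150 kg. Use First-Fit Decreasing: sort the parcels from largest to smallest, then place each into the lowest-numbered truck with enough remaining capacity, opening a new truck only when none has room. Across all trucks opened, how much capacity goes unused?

202

Sorted descending: 140, 135, 131, 130, 124, 89, 79, 74, 60, 56, 52, 34, 32, 12.
truck 1: place 140 kg, 10 kg left
truck 2: place 135 kg, 15 kg left
truck 3: place 131 kg, 19 kg left
truck 4: place 130 kg, 20 kg left
truck 5: place 124 kg, 26 kg left
truck 6: place 89 kg, 61 kg left
truck 7: place 79 kg, 71 kg left
truck 8: place 74 kg, 76 kg left
truck 6: place 60 kg, 1 kg left
truck 7: place 56 kg, 15 kg left
truck 8: place 52 kg, 24 kg left
truck 9: place 34 kg, 116 kg left
truck 9: place 32 kg, 84 kg left
truck 2: place 12 kg, 3 kg left
9 trucks × 150 kg = 1350 kg; used 1148 kg; unused 202 kg.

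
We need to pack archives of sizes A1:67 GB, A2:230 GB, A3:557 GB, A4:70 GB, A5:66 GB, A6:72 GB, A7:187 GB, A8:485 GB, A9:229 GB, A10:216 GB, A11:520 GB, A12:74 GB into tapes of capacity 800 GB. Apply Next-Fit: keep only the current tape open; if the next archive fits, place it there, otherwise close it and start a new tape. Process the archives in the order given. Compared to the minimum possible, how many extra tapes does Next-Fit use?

Next-Fit: [67,230] [557,70,66,72] [187,485] [229,216] [520,74] → 5 tapes.
Total size 2773 GB; any packing needs at least ⌈2773/800⌉ = 4 tapes.
An optimal packing achieves that bound: [557,230] [520,229] [485,216,74] [187,72,70,67,66] → 4 tapes.
Excess: 5 − 4 = 1.

1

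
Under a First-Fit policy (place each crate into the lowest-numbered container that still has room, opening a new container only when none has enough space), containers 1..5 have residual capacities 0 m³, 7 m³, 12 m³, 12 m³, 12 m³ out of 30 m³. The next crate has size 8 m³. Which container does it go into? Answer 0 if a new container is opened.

Containers with room: container 3 (12 m³), container 4 (12 m³), container 5 (12 m³).
The first with room is container 3.

3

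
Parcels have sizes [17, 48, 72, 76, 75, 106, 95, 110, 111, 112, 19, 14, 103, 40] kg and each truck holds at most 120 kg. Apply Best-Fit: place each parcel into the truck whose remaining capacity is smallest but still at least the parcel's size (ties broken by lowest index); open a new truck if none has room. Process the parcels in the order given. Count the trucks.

10

Put 17 kg in truck 1; 103 kg remain.
Put 48 kg in truck 1; 55 kg remain.
Put 72 kg in truck 2; 48 kg remain.
Put 76 kg in truck 3; 44 kg remain.
Put 75 kg in truck 4; 45 kg remain.
Put 106 kg in truck 5; 14 kg remain.
Put 95 kg in truck 6; 25 kg remain.
Put 110 kg in truck 7; 10 kg remain.
Put 111 kg in truck 8; 9 kg remain.
Put 112 kg in truck 9; 8 kg remain.
Put 19 kg in truck 6; 6 kg remain.
Put 14 kg in truck 5; 0 kg remain.
Put 103 kg in truck 10; 17 kg remain.
Put 40 kg in truck 3; 4 kg remain.
Final trucks: [17,48] [72] [76,40] [75] [106,14] [95,19] [110] [111] [112] [103].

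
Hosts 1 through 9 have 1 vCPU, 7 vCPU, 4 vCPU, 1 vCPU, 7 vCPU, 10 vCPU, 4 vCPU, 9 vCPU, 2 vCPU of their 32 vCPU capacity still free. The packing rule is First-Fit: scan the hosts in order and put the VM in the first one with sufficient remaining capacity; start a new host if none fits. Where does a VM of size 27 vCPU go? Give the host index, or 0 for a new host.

0

No host has ≥ 27 vCPU free, so a new host is opened.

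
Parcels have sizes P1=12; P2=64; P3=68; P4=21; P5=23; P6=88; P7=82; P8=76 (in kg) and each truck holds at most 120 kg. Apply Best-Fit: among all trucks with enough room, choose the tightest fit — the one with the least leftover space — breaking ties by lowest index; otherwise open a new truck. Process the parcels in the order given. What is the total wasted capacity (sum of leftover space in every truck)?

P1 (12 kg) → truck 1 (remaining 108 kg)
P2 (64 kg) → truck 1 (remaining 44 kg)
P3 (68 kg) → truck 2 (remaining 52 kg)
P4 (21 kg) → truck 1 (remaining 23 kg)
P5 (23 kg) → truck 1 (remaining 0 kg)
P6 (88 kg) → truck 3 (remaining 32 kg)
P7 (82 kg) → truck 4 (remaining 38 kg)
P8 (76 kg) → truck 5 (remaining 44 kg)
5 trucks × 120 kg = 600 kg; used 434 kg; unused 166 kg.

166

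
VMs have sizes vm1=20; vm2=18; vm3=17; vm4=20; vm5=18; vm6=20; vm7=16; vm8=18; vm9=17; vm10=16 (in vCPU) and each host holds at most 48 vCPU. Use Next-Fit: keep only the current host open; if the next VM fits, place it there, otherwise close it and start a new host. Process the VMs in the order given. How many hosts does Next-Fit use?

5 hosts

host 1: place vm1 (20 vCPU), 28 vCPU left
host 1: place vm2 (18 vCPU), 10 vCPU left
host 2: place vm3 (17 vCPU), 31 vCPU left
host 2: place vm4 (20 vCPU), 11 vCPU left
host 3: place vm5 (18 vCPU), 30 vCPU left
host 3: place vm6 (20 vCPU), 10 vCPU left
host 4: place vm7 (16 vCPU), 32 vCPU left
host 4: place vm8 (18 vCPU), 14 vCPU left
host 5: place vm9 (17 vCPU), 31 vCPU left
host 5: place vm10 (16 vCPU), 15 vCPU left
Final hosts: [20,18] [17,20] [18,20] [16,18] [17,16].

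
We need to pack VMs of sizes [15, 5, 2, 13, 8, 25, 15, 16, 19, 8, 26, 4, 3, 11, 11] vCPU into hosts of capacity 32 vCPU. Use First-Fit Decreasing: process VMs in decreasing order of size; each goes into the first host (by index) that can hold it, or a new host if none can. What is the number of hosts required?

Sorted descending: 26, 25, 19, 16, 15, 15, 13, 11, 11, 8, 8, 5, 4, 3, 2.
host 1: place 26 vCPU, 6 vCPU left
host 2: place 25 vCPU, 7 vCPU left
host 3: place 19 vCPU, 13 vCPU left
host 4: place 16 vCPU, 16 vCPU left
host 4: place 15 vCPU, 1 vCPU left
host 5: place 15 vCPU, 17 vCPU left
host 3: place 13 vCPU, 0 vCPU left
host 5: place 11 vCPU, 6 vCPU left
host 6: place 11 vCPU, 21 vCPU left
host 6: place 8 vCPU, 13 vCPU left
host 6: place 8 vCPU, 5 vCPU left
host 1: place 5 vCPU, 1 vCPU left
host 2: place 4 vCPU, 3 vCPU left
host 2: place 3 vCPU, 0 vCPU left
host 5: place 2 vCPU, 4 vCPU left

6 hosts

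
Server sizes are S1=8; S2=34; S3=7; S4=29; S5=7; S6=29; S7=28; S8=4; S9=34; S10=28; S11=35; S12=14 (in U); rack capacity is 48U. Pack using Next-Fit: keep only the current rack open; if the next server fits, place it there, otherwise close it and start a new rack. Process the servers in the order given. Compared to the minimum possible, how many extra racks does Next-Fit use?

1

Next-Fit: [8,34] [7,29,7] [29] [28,4] [34] [28] [35] [14] → 8 racks.
7 servers exceed 24U (half the capacity), and no two of those can share a rack, so at least 7 racks are needed.
An optimal packing achieves that bound: [35,8,4] [34,14] [34,7,7] [29] [29] [28] [28] → 7 racks.
Excess: 8 − 7 = 1.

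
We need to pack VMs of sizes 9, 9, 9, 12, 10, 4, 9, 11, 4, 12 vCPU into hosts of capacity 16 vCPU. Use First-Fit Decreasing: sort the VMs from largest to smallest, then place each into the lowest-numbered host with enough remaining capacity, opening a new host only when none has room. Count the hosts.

8

Sorted descending: 12, 12, 11, 10, 9, 9, 9, 9, 4, 4.
Put 12 vCPU in host 1; 4 vCPU remain.
Put 12 vCPU in host 2; 4 vCPU remain.
Put 11 vCPU in host 3; 5 vCPU remain.
Put 10 vCPU in host 4; 6 vCPU remain.
Put 9 vCPU in host 5; 7 vCPU remain.
Put 9 vCPU in host 6; 7 vCPU remain.
Put 9 vCPU in host 7; 7 vCPU remain.
Put 9 vCPU in host 8; 7 vCPU remain.
Put 4 vCPU in host 1; 0 vCPU remain.
Put 4 vCPU in host 2; 0 vCPU remain.
Final hosts: [12,4] [12,4] [11] [10] [9] [9] [9] [9].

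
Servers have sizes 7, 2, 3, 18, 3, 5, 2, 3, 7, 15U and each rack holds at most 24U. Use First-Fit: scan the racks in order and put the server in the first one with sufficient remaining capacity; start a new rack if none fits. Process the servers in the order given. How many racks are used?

3

rack 1: place 7U, 17U left
rack 1: place 2U, 15U left
rack 1: place 3U, 12U left
rack 2: place 18U, 6U left
rack 1: place 3U, 9U left
rack 1: place 5U, 4U left
rack 1: place 2U, 2U left
rack 2: place 3U, 3U left
rack 3: place 7U, 17U left
rack 3: place 15U, 2U left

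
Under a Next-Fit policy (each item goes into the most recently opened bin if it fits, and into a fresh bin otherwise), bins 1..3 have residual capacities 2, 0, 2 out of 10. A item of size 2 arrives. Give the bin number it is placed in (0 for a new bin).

3

Next-Fit only looks at bin 3, which has 2 free.
2 fits there.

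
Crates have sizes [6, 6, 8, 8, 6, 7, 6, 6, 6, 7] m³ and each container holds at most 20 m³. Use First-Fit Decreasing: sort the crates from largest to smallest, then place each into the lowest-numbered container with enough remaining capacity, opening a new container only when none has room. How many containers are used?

4 containers

Sorted descending: 8, 8, 7, 7, 6, 6, 6, 6, 6, 6.
8 m³ → container 1 (remaining 12 m³)
8 m³ → container 1 (remaining 4 m³)
7 m³ → container 2 (remaining 13 m³)
7 m³ → container 2 (remaining 6 m³)
6 m³ → container 2 (remaining 0 m³)
6 m³ → container 3 (remaining 14 m³)
6 m³ → container 3 (remaining 8 m³)
6 m³ → container 3 (remaining 2 m³)
6 m³ → container 4 (remaining 14 m³)
6 m³ → container 4 (remaining 8 m³)
Final containers: [8,8] [7,7,6] [6,6,6] [6,6].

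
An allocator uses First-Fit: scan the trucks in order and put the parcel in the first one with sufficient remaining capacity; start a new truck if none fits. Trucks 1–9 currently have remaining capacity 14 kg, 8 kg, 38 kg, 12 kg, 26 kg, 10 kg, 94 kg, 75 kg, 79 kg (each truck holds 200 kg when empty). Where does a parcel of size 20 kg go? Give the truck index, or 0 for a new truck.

3

Trucks with room: truck 3 (38 kg), truck 5 (26 kg), truck 7 (94 kg), truck 8 (75 kg), truck 9 (79 kg).
The first with room is truck 3.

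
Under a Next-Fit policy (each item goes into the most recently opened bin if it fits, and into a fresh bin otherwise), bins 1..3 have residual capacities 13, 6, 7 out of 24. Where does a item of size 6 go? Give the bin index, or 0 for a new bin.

Next-Fit only looks at bin 3, which has 7 free.
6 fits there.

3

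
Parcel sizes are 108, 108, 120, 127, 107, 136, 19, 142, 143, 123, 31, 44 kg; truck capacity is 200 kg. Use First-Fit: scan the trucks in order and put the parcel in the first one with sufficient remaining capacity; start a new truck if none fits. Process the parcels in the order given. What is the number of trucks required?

9

Put 108 kg in truck 1; 92 kg remain.
Put 108 kg in truck 2; 92 kg remain.
Put 120 kg in truck 3; 80 kg remain.
Put 127 kg in truck 4; 73 kg remain.
Put 107 kg in truck 5; 93 kg remain.
Put 136 kg in truck 6; 64 kg remain.
Put 19 kg in truck 1; 73 kg remain.
Put 142 kg in truck 7; 58 kg remain.
Put 143 kg in truck 8; 57 kg remain.
Put 123 kg in truck 9; 77 kg remain.
Put 31 kg in truck 1; 42 kg remain.
Put 44 kg in truck 2; 48 kg remain.
Final trucks: [108,19,31] [108,44] [120] [127] [107] [136] [142] [143] [123].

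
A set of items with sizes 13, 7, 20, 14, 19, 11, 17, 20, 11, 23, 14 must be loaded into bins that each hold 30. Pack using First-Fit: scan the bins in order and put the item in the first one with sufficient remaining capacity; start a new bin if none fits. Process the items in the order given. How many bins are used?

Put 13 in bin 1; 17 remain.
Put 7 in bin 1; 10 remain.
Put 20 in bin 2; 10 remain.
Put 14 in bin 3; 16 remain.
Put 19 in bin 4; 11 remain.
Put 11 in bin 3; 5 remain.
Put 17 in bin 5; 13 remain.
Put 20 in bin 6; 10 remain.
Put 11 in bin 4; 0 remain.
Put 23 in bin 7; 7 remain.
Put 14 in bin 8; 16 remain.

8 bins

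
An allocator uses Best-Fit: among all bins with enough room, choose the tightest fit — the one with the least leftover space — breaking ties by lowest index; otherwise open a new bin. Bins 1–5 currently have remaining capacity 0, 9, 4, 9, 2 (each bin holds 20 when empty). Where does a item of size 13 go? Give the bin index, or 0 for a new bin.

No bin has ≥ 13 free, so a new bin is opened.

0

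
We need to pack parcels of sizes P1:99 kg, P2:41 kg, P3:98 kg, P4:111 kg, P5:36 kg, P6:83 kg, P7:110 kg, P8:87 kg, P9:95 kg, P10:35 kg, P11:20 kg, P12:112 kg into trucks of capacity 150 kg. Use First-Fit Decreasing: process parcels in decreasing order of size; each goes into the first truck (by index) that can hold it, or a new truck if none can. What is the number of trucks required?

8

Sorted descending: 112, 111, 110, 99, 98, 95, 87, 83, 41, 36, 35, 20.
Put 112 kg in truck 1; 38 kg remain.
Put 111 kg in truck 2; 39 kg remain.
Put 110 kg in truck 3; 40 kg remain.
Put 99 kg in truck 4; 51 kg remain.
Put 98 kg in truck 5; 52 kg remain.
Put 95 kg in truck 6; 55 kg remain.
Put 87 kg in truck 7; 63 kg remain.
Put 83 kg in truck 8; 67 kg remain.
Put 41 kg in truck 4; 10 kg remain.
Put 36 kg in truck 1; 2 kg remain.
Put 35 kg in truck 2; 4 kg remain.
Put 20 kg in truck 3; 20 kg remain.
Final trucks: [112,36] [111,35] [110,20] [99,41] [98] [95] [87] [83].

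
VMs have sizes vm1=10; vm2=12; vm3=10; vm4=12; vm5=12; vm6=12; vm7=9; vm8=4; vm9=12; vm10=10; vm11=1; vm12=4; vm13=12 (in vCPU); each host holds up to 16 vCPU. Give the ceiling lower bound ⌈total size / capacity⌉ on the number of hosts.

Total size = 10 + 12 + 10 + 12 + 12 + 12 + 9 + 4 + 12 + 10 + 1 + 4 + 12 = 120 vCPU.
⌈120 / 16⌉ = 8.

8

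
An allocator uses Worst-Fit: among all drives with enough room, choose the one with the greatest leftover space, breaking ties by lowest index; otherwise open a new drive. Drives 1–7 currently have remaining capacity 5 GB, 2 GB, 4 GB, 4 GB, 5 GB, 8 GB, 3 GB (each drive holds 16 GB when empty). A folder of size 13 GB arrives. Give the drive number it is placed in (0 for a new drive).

No drive has ≥ 13 GB free, so a new drive is opened.

0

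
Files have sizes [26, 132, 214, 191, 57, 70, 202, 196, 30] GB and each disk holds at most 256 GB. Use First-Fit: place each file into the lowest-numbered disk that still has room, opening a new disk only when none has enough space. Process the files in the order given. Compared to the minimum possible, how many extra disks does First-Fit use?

First-Fit: [26,132,57,30] [214] [191] [70] [202] [196] → 6 disks.
Total size 1118 GB; any packing needs at least ⌈1118/256⌉ = 5 disks.
An optimal packing achieves that bound: [214,30] [202,26] [196,57] [191] [132,70] → 5 disks.
Excess: 6 − 5 = 1.

1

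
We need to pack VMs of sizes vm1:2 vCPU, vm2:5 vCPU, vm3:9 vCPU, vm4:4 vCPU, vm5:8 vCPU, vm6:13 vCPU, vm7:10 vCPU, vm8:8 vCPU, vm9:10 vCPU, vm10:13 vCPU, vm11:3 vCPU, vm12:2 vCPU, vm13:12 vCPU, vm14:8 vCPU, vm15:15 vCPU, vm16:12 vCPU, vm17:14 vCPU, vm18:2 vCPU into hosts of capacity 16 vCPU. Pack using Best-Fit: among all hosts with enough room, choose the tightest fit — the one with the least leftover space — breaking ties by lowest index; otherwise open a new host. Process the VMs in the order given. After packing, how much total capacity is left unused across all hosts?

26

vm1 (2 vCPU) → host 1 (remaining 14 vCPU)
vm2 (5 vCPU) → host 1 (remaining 9 vCPU)
vm3 (9 vCPU) → host 1 (remaining 0 vCPU)
vm4 (4 vCPU) → host 2 (remaining 12 vCPU)
vm5 (8 vCPU) → host 2 (remaining 4 vCPU)
vm6 (13 vCPU) → host 3 (remaining 3 vCPU)
vm7 (10 vCPU) → host 4 (remaining 6 vCPU)
vm8 (8 vCPU) → host 5 (remaining 8 vCPU)
vm9 (10 vCPU) → host 6 (remaining 6 vCPU)
vm10 (13 vCPU) → host 7 (remaining 3 vCPU)
vm11 (3 vCPU) → host 3 (remaining 0 vCPU)
vm12 (2 vCPU) → host 7 (remaining 1 vCPU)
vm13 (12 vCPU) → host 8 (remaining 4 vCPU)
vm14 (8 vCPU) → host 5 (remaining 0 vCPU)
vm15 (15 vCPU) → host 9 (remaining 1 vCPU)
vm16 (12 vCPU) → host 10 (remaining 4 vCPU)
vm17 (14 vCPU) → host 11 (remaining 2 vCPU)
vm18 (2 vCPU) → host 11 (remaining 0 vCPU)
11 hosts × 16 vCPU = 176 vCPU; used 150 vCPU; unused 26 vCPU.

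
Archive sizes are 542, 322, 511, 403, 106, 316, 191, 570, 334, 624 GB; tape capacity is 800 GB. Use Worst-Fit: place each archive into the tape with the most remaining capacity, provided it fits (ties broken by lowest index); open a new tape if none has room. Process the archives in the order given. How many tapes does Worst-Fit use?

7 tapes

Put 542 GB in tape 1; 258 GB remain.
Put 322 GB in tape 2; 478 GB remain.
Put 511 GB in tape 3; 289 GB remain.
Put 403 GB in tape 2; 75 GB remain.
Put 106 GB in tape 3; 183 GB remain.
Put 316 GB in tape 4; 484 GB remain.
Put 191 GB in tape 4; 293 GB remain.
Put 570 GB in tape 5; 230 GB remain.
Put 334 GB in tape 6; 466 GB remain.
Put 624 GB in tape 7; 176 GB remain.
Final tapes: [542] [322,403] [511,106] [316,191] [570] [334] [624].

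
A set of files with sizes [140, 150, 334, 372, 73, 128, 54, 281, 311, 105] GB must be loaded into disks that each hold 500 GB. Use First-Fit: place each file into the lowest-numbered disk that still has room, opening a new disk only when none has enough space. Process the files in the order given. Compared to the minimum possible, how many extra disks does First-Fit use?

1

First-Fit: [140,150,73,128] [334,54,105] [372] [281] [311] → 5 disks.
Total size 1948 GB; any packing needs at least ⌈1948/500⌉ = 4 disks.
An optimal packing achieves that bound: [372,128] [334,150] [311,105,73] [281,140,54] → 4 disks.
Excess: 5 − 4 = 1.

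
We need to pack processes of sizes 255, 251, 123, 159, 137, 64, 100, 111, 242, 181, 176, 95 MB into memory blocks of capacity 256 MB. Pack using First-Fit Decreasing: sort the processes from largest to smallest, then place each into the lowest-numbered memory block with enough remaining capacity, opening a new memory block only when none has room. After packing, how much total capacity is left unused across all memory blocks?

Sorted descending: 255, 251, 242, 181, 176, 159, 137, 123, 111, 100, 95, 64.
memory block 1: place 255 MB, 1 MB left
memory block 2: place 251 MB, 5 MB left
memory block 3: place 242 MB, 14 MB left
memory block 4: place 181 MB, 75 MB left
memory block 5: place 176 MB, 80 MB left
memory block 6: place 159 MB, 97 MB left
memory block 7: place 137 MB, 119 MB left
memory block 8: place 123 MB, 133 MB left
memory block 7: place 111 MB, 8 MB left
memory block 8: place 100 MB, 33 MB left
memory block 6: place 95 MB, 2 MB left
memory block 4: place 64 MB, 11 MB left
8 memory blocks × 256 MB = 2048 MB; used 1894 MB; unused 154 MB.

154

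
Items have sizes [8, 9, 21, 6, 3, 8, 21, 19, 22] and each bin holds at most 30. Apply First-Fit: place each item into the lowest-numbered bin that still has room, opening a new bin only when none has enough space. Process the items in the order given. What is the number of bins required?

5 bins

Put 8 in bin 1; 22 remain.
Put 9 in bin 1; 13 remain.
Put 21 in bin 2; 9 remain.
Put 6 in bin 1; 7 remain.
Put 3 in bin 1; 4 remain.
Put 8 in bin 2; 1 remain.
Put 21 in bin 3; 9 remain.
Put 19 in bin 4; 11 remain.
Put 22 in bin 5; 8 remain.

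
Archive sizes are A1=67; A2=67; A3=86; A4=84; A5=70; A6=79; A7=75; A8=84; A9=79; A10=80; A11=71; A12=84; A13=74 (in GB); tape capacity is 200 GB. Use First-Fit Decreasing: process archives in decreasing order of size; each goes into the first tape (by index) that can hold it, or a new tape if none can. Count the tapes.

Sorted descending: 86, 84, 84, 84, 80, 79, 79, 75, 74, 71, 70, 67, 67.
86 GB → tape 1 (remaining 114 GB)
84 GB → tape 1 (remaining 30 GB)
84 GB → tape 2 (remaining 116 GB)
84 GB → tape 2 (remaining 32 GB)
80 GB → tape 3 (remaining 120 GB)
79 GB → tape 3 (remaining 41 GB)
79 GB → tape 4 (remaining 121 GB)
75 GB → tape 4 (remaining 46 GB)
74 GB → tape 5 (remaining 126 GB)
71 GB → tape 5 (remaining 55 GB)
70 GB → tape 6 (remaining 130 GB)
67 GB → tape 6 (remaining 63 GB)
67 GB → tape 7 (remaining 133 GB)
Final tapes: [86,84] [84,84] [80,79] [79,75] [74,71] [70,67] [67].

7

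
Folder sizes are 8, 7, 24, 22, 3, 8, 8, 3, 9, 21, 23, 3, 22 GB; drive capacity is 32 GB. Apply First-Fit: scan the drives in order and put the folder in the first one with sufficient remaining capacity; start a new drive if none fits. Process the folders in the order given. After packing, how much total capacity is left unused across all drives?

31

Put 8 GB in drive 1; 24 GB remain.
Put 7 GB in drive 1; 17 GB remain.
Put 24 GB in drive 2; 8 GB remain.
Put 22 GB in drive 3; 10 GB remain.
Put 3 GB in drive 1; 14 GB remain.
Put 8 GB in drive 1; 6 GB remain.
Put 8 GB in drive 2; 0 GB remain.
Put 3 GB in drive 1; 3 GB remain.
Put 9 GB in drive 3; 1 GB remain.
Put 21 GB in drive 4; 11 GB remain.
Put 23 GB in drive 5; 9 GB remain.
Put 3 GB in drive 1; 0 GB remain.
Put 22 GB in drive 6; 10 GB remain.
6 drives × 32 GB = 192 GB; used 161 GB; unused 31 GB.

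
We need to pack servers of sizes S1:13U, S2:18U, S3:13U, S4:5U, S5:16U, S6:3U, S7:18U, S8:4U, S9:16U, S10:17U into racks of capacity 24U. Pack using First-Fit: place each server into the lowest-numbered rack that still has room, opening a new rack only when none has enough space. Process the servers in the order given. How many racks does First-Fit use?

Put S1 (13U) in rack 1; 11U remain.
Put S2 (18U) in rack 2; 6U remain.
Put S3 (13U) in rack 3; 11U remain.
Put S4 (5U) in rack 1; 6U remain.
Put S5 (16U) in rack 4; 8U remain.
Put S6 (3U) in rack 1; 3U remain.
Put S7 (18U) in rack 5; 6U remain.
Put S8 (4U) in rack 2; 2U remain.
Put S9 (16U) in rack 6; 8U remain.
Put S10 (17U) in rack 7; 7U remain.

7 racks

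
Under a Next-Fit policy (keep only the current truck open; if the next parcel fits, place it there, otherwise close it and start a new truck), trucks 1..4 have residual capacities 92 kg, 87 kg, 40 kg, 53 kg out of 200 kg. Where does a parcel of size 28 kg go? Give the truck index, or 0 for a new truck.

4

Next-Fit only looks at truck 4, which has 53 kg free.
28 kg fits there.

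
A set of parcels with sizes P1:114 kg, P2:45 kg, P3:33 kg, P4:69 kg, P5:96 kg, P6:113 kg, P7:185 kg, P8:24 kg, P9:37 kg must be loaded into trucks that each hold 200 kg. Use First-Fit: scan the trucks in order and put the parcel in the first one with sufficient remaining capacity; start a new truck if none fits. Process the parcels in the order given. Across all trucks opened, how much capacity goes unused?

84

truck 1: place P1 (114 kg), 86 kg left
truck 1: place P2 (45 kg), 41 kg left
truck 1: place P3 (33 kg), 8 kg left
truck 2: place P4 (69 kg), 131 kg left
truck 2: place P5 (96 kg), 35 kg left
truck 3: place P6 (113 kg), 87 kg left
truck 4: place P7 (185 kg), 15 kg left
truck 2: place P8 (24 kg), 11 kg left
truck 3: place P9 (37 kg), 50 kg left
4 trucks × 200 kg = 800 kg; used 716 kg; unused 84 kg.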